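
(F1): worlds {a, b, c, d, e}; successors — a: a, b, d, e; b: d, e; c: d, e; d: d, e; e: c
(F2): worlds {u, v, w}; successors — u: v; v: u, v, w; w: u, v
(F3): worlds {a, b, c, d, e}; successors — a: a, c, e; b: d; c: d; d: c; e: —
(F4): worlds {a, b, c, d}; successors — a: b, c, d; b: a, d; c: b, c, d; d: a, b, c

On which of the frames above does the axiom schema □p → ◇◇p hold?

(F2), (F4)

The schema corresponds to a generalized confluence (Geach) condition: ∀x ∃w (xRw ∧ xR²w).
(F1): fails — at e but no w with eRw and eR²w.
(F2): condition met.
(F3): fails — at b but no w with bRw and bR²w.
(F4): condition met.
Valid on: (F2), (F4).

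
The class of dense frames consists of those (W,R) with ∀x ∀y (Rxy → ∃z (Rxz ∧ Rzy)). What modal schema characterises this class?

□□ψ → □ψ

The condition is density. The C4 schema □□ψ → □ψ defines it.
Suppose □□ψ→□ψ is valid. Take Rxy and set V(ψ)={w : xR²w}. Then □□ψ at x, so □ψ at x, so ψ at y, i.e. ∃z(Rxz∧Rzy).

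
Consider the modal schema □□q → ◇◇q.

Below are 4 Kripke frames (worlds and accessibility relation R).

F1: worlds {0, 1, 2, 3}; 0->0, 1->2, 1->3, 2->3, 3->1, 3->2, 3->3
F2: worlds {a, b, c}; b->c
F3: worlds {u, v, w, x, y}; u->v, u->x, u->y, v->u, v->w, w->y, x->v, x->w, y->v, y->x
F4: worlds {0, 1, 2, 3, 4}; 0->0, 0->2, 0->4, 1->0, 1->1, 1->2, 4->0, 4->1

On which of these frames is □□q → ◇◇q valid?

F1, F3

The schema corresponds to a generalized confluence (Geach) condition: ∀x ∃w (xR²w ∧ xR²w).
F1: condition met.
F2: fails — at a but no w with aR²w and aR²w.
F3: condition met.
F4: fails — at 2 but no w with 2R²w and 2R²w.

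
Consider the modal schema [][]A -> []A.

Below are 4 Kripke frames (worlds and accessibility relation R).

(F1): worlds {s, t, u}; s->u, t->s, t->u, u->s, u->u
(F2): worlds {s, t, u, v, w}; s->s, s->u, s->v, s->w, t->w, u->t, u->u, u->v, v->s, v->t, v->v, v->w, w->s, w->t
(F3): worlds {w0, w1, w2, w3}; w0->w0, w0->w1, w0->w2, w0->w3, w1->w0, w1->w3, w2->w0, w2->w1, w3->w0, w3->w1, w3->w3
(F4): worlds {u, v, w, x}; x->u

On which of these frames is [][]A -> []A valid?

(F1), (F3)

Frame correspondent (Sahlqvist): forall x forall y (Rxy -> exists z (Rxz & Rzy)) — i.e. density.
(F1): condition met.
(F2): fails — Rwt but no z with Rwz and Rzt.
(F3): condition met.
(F4): fails — Rxu but no z with Rxz and Rzu.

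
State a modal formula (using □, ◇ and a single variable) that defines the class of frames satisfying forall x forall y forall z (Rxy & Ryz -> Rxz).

□ψ → □□ψ

The condition is transitivity. The 4 schema □ψ → □□ψ defines it.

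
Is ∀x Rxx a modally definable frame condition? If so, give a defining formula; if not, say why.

This is a Sahlqvist condition; the T axiom □r → r defines it.

Definable; □r → r defines it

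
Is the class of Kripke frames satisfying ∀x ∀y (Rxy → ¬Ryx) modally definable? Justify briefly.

If a class were modally definable it would be closed under surjective bounded morphisms (Goldblatt–Thomason).
The 4-cycle (worlds a,b,c,d with a→b→c→d→a) is asymmetric. Mapping every world to a single reflexive point • is a surjective bounded morphism, and the reflexive point is not asymmetric (R•• but asymmetry requires ¬R••).
So the class is not modally definable.

Not modally definable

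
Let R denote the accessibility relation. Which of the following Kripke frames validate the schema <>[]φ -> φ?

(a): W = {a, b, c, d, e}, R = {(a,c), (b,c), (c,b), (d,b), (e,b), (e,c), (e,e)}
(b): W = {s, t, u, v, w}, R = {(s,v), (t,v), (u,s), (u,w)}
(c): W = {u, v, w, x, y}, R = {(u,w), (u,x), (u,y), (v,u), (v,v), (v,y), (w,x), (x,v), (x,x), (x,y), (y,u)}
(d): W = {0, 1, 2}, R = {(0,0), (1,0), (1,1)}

none

This is the axiom for a generalized confluence (Geach) condition; its first-order frame correspondent is forall x forall y (xRy -> exists w (yRw & x = w)).
(a): fails — aRc but no w with cRw and a=w.
(b): fails — sRv but no w* with vRw* and s=w*.
(c): fails — uRw but no t with wRt and u=t.
(d): fails — 1R0 but no w with 0Rw and 1=w.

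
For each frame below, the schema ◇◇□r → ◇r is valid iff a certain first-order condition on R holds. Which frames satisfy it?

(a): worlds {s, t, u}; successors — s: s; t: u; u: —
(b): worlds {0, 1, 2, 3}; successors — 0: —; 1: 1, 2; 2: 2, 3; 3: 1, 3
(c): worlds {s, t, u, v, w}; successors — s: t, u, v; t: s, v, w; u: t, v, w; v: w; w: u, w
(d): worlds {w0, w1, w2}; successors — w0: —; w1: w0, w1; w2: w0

(a), (b)

The schema corresponds to a generalized confluence (Geach) condition: ∀x ∀y (xR²y → ∃w (yRw ∧ xRw)).
(a): holds.
(b): holds.
(c): fails — sR²v but no w* with vRw* and sRw*.
(d): fails — w1R²w0 but no w with w0Rw and w1Rw.
Valid on: (a), (b).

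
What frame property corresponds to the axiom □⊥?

emptiness of R: ∀x ∀y ¬Rxy

□⊥ is valid iff no world has any successor (otherwise □⊥ fails at any world with one).
The converse is a direct semantic check.
So the correspondent is emptiness of R.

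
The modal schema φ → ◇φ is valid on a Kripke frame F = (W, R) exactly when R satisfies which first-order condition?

reflexivity

Replacing φ by ¬φ and contraposing gives the equivalent schema □φ → φ.
Suppose □φ→φ is valid. At any x set V(φ)={w : Rxw}. Then □φ holds at x, so φ holds at x, i.e. Rxx.
The converse is a direct semantic check.
Frame condition: ∀x Rxx.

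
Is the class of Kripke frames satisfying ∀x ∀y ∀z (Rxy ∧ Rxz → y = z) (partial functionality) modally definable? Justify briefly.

Yes: it is partial functionality, defined by the CD schema ◇p → □p.
Suppose ◇p→□p is valid. Take Rxy, Rxz and set V(p)={y}. Then ◇p at x, so □p at x, so p at z, i.e. z=y.

Yes — defined by ◇p → □p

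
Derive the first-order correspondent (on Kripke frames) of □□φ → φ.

∀x ∃w (xR²w ∧ x = w)

This is a Sahlqvist (Geach-type) schema ◇^0□^2φ → □^0◇^0φ.
Minimal-valuation argument: fix x; take any y with xR^0y and any z with xR^0z. Set V(φ) to the set of worlds R-reachable from y in exactly 2 steps. Then □^2φ holds at y, so the antecedent holds at x; validity forces ◇^0φ at z, giving a w with zR^0w and yR^2w.
First-order correspondent: ∀x ∃w (xR²w ∧ x = w).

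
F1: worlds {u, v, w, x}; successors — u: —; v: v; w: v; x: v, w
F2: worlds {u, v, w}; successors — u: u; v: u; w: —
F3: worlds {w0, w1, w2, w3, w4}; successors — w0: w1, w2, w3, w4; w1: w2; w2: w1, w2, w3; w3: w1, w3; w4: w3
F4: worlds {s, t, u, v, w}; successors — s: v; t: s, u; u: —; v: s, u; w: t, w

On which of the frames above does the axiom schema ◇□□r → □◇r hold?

F1, F2

This is the axiom for a generalized confluence (Geach) condition; its first-order frame correspondent is ∀x ∀y ∀z ((xRy ∧ xRz) → ∃w (yR²w ∧ zRw)).
F1: ✓.
F2: ✓.
F3: fails — w0Rw4, w0Rw1 but no w with w4R²w and w1Rw.
F4: fails — sRv, sRv but no w* with vR²w* and vRw*.
Valid on: F1, F2.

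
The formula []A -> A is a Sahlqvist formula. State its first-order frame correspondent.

Suppose □A→A is valid. At any x set V(A)={w : Rxw}. Then □A holds at x, so A holds at x, i.e. Rxx.

Reflexivity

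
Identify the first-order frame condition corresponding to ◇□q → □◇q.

This is the .2 axiom.
Its frame correspondent is convergence — ∀x ∀y ∀z (Rxy ∧ Rxz → ∃w (Ryw ∧ Rzw)).

convergence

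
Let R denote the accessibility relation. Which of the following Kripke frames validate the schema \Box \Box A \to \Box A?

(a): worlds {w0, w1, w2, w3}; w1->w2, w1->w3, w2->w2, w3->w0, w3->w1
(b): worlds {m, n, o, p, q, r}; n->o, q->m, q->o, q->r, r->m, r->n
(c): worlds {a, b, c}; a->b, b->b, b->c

The schema corresponds to density: \forall x \forall y (Rxy \to \exists z (Rxz \wedge Rzy)).
(a): fails — Rw3w1 but no z with Rw3z and Rzw1.
(b): fails — Rrm but no z with Rrz and Rzm.
(c): ✓.

(c)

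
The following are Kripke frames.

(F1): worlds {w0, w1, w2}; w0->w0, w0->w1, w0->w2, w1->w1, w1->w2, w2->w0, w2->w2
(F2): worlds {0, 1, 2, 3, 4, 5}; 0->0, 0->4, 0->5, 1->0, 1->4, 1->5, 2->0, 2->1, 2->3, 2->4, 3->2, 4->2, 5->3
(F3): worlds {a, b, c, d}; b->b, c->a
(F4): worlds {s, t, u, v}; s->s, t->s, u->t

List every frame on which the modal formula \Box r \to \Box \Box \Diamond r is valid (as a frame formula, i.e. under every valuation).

(F1), (F3)

Frame correspondent (Sahlqvist): \forall x \forall z (x R^2 z \to \exists w (xRw \wedge zRw)) — i.e. a generalized confluence (Geach) condition.
(F1): condition met.
(F2): fails — 0R²3 but no w with 0Rw and 3Rw.
(F3): condition met.
(F4): fails — uR²s but no w with uRw and sRw.
Valid on: (F1), (F3).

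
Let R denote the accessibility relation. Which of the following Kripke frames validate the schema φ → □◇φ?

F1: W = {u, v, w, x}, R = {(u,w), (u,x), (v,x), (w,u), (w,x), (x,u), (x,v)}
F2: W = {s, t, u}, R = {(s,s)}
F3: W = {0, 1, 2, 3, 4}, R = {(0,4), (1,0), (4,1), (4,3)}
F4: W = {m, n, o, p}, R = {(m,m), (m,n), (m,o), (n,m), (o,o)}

F2

This is the axiom for symmetry; its first-order frame correspondent is ∀x ∀y (Rxy → Ryx).
F1: fails — Rwx but not Rxw.
F2: ✓.
F3: fails — R43 but not R34.
F4: fails — Rmo but not Rom.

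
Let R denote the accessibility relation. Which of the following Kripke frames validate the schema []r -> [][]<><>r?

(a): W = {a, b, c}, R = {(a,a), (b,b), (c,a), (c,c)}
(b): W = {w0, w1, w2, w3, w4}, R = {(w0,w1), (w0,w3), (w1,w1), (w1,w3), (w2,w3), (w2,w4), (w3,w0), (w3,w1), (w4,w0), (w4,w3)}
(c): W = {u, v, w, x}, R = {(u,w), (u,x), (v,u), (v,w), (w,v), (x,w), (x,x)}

(a), (b)

Frame correspondent (Sahlqvist): forall x forall z (x R^2 z -> exists w (xRw & z R^2 w)) — i.e. a generalized confluence (Geach) condition.
(a): satisfies the condition.
(b): satisfies the condition.
(c): fails — wR²w but no t with wRt and wR²t.
Valid on: (a), (b).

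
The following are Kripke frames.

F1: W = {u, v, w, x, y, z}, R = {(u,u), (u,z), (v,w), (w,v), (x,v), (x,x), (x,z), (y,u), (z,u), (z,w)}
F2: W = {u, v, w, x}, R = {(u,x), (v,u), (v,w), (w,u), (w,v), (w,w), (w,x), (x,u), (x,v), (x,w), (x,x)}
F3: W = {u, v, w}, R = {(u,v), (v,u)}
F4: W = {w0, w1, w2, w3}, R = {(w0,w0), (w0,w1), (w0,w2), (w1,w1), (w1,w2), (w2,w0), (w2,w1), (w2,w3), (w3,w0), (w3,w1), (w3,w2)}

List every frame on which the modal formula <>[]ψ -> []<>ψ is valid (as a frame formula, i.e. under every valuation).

The schema corresponds to convergence: forall x forall y forall z (Rxy & Rxz -> exists w (Ryw & Rzw)).
F1: fails — Rxx and Rxv but x and v have no common successor.
F2: fails — Rwu and Rwv but u and v have no common successor.
F3: ✓.
F4: ✓.
Valid on: F3, F4.

F3, F4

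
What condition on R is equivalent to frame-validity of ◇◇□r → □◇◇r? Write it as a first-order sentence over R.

This is a Sahlqvist (Geach-type) schema ◇^2□^1r → □^1◇^2r.
Minimal-valuation argument: fix x; take any y with xR^2y and any z with xR^1z. Set V(r) to the set of worlds R-reachable from y in exactly 1 step. Then □^1r holds at y, so the antecedent holds at x; validity forces ◇^2r at z, giving a w with zR^2w and yR^1w.
First-order correspondent: ∀x ∀y ∀z ((xR²y ∧ xRz) → ∃w (yRw ∧ zR²w)).

∀x ∀y ∀z ((xR²y ∧ xRz) → ∃w (yRw ∧ zR²w))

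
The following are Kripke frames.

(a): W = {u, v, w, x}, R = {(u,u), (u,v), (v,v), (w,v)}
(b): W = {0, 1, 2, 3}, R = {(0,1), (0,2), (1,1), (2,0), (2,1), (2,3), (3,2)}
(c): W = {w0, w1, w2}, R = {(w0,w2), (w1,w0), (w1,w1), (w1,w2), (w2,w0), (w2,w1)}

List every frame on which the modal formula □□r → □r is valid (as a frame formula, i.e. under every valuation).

Frame correspondent (Sahlqvist): ∀x ∀y (Rxy → ∃z (Rxz ∧ Rzy)) — i.e. density.
(a): ✓.
(b): fails — R32 but no z with R3z and Rz2.
(c): fails — Rw0w2 but no z with Rw0z and Rzw2.

(a)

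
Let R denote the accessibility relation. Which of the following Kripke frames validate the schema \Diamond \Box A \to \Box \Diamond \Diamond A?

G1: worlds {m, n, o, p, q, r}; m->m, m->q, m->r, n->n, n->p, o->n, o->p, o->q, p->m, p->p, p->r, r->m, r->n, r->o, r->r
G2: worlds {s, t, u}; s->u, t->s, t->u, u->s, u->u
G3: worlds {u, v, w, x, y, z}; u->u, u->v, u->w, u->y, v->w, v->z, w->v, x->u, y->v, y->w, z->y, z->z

G2

Frame correspondent (Sahlqvist): \forall x \forall y \forall z ((xRy \wedge xRz) \to \exists w (yRw \wedge z R^2 w)) — i.e. a generalized confluence (Geach) condition.
G1: fails — mRm, mRq but no w with mRw and qR²w.
G2: ✓.
G3: fails — uRw, uRw but no t with wRt and wR²t.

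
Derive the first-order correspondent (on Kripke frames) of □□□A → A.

This is a Sahlqvist (Geach-type) schema ◇^0□^3A → □^0◇^0A.
First-order correspondent: ∀x ∃w (xR³w ∧ x = w).

∀x ∃w (xR³w ∧ x = w)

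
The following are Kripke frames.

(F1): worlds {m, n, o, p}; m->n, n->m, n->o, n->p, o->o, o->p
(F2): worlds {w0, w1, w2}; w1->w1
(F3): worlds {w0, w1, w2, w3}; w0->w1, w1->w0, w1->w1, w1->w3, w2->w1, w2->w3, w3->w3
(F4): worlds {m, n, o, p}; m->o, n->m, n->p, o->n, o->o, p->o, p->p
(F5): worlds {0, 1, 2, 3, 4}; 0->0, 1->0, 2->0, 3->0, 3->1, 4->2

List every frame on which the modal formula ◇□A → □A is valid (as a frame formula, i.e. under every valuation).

The schema corresponds to the Euclidean property: ∀x ∀y ∀z (Rxy ∧ Rxz → Ryz).
(F1): fails — Rmn and Rmn but not Rnn.
(F2): ✓.
(F3): fails — Rw1w0 and Rw1w0 but not Rw0w0.
(F4): fails — Rnm and Rnm but not Rmm.
(F5): fails — R31 and R31 but not R11.
Valid on: (F2).

(F2)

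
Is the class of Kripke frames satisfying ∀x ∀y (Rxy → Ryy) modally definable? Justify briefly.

Yes, by □(□r → r)

Yes: it is shift-reflexivity, defined by the T□ schema □(□r → r).
Suppose □(□r→r) is valid. Take Rxy and set V(r)={w : Ryw}. Then at y, □r holds; since □(□r→r) at x, □r→r at y, so r at y, i.e. Ryy.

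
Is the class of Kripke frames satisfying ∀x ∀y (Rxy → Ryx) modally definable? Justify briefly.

Yes — defined by r → □◇r

This is a Sahlqvist condition; the B axiom r → □◇r defines it.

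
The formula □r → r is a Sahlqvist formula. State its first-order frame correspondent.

This schema is the T axiom.
Its frame correspondent is reflexivity — ∀x Rxx.

reflexivity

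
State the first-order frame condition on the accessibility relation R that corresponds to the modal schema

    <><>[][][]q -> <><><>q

This is a Sahlqvist (Geach-type) schema ◇^2□^3q → □^0◇^3q.
Minimal-valuation argument: fix x; take any y with xR^2y and any z with xR^0z. Set V(q) to the set of worlds R-reachable from y in exactly 3 steps. Then □^3q holds at y, so the antecedent holds at x; validity forces ◇^3q at z, giving a w with zR^3w and yR^3w.
First-order correspondent: forall x forall y (x R^2 y -> exists w (y R^3 w & x R^3 w)).

forall x forall y (x R^2 y -> exists w (y R^3 w & x R^3 w))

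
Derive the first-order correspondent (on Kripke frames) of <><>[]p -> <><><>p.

This is a Sahlqvist (Geach-type) schema ◇^2□^1p → □^0◇^3p.
Minimal-valuation argument: fix x; take any y with xR^2y and any z with xR^0z. Set V(p) to the set of worlds R-reachable from y in exactly 1 step. Then □^1p holds at y, so the antecedent holds at x; validity forces ◇^3p at z, giving a w with zR^3w and yR^1w.
First-order correspondent: forall x forall y (x R^2 y -> exists w (yRw & x R^3 w)).

forall x forall y (x R^2 y -> exists w (yRw & x R^3 w))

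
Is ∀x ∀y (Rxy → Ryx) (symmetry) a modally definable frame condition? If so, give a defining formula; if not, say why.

Yes, by q → □◇q

This is a Sahlqvist condition; the B axiom q → □◇q defines it.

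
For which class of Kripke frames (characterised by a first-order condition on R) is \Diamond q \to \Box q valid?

partial functionality: \forall x \forall y \forall z (Rxy \wedge Rxz \to y = z)

Suppose ◇q→□q is valid. Take Rxy, Rxz and set V(q)={y}. Then ◇q at x, so □q at x, so q at z, i.e. z=y.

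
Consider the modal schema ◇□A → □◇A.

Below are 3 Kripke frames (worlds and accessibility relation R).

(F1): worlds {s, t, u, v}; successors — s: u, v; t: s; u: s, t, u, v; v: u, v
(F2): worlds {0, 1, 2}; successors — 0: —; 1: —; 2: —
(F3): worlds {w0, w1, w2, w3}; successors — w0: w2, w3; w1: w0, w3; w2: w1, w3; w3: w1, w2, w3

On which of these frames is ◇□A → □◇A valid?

(F2), (F3)

Frame correspondent (Sahlqvist): ∀x ∀y ∀z (Rxy ∧ Rxz → ∃w (Ryw ∧ Rzw)) — i.e. convergence.
(F1): fails — Ruv and Rut but v and t have no common successor.
(F2): holds.
(F3): holds.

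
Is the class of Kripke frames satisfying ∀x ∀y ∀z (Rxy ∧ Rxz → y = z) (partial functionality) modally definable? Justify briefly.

Yes — defined by ◇r → □r

Yes: it is partial functionality, defined by the CD schema ◇r → □r.
Suppose ◇r→□r is valid. Take Rxy, Rxz and set V(r)={y}. Then ◇r at x, so □r at x, so r at z, i.e. z=y.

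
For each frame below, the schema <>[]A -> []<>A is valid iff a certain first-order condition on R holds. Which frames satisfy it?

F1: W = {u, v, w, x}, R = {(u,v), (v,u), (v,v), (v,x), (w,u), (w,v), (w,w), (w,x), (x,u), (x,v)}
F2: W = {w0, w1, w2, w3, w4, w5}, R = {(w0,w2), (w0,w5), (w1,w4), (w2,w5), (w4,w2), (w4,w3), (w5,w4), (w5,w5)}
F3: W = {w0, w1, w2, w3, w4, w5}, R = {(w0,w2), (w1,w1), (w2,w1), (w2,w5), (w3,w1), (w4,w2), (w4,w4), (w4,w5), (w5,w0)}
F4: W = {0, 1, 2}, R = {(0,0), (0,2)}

Frame correspondent (Sahlqvist): forall x forall y forall z (Rxy & Rxz -> exists w (Ryw & Rzw)) — i.e. convergence.
F1: satisfies the condition.
F2: fails — Rw4w2 and Rw4w3 but w2 and w3 have no common successor.
F3: fails — Rw2w5 and Rw2w1 but w5 and w1 have no common successor.
F4: fails — R00 and R02 but 0 and 2 have no common successor.
Valid on: F1.

F1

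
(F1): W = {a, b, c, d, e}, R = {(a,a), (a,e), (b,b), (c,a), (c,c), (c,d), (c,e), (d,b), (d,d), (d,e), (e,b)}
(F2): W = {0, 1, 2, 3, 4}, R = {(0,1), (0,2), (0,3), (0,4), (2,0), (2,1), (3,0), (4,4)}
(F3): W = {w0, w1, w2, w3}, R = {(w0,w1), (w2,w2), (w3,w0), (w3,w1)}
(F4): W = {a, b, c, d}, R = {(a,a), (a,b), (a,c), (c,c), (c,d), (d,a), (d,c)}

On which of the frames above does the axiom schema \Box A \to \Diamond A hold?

(F1)

Frame correspondent (Sahlqvist): \forall x \exists y Rxy — i.e. seriality.
(F1): condition met.
(F2): fails — world 1 has no successor.
(F3): fails — world w1 has no successor.
(F4): fails — world b has no successor.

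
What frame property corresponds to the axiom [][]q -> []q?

Suppose □□q→□q is valid. Take Rxy and set V(q)={w : xR²w}. Then □□q at x, so □q at x, so q at y, i.e. ∃z(Rxz∧Rzy).

density: forall x forall y (Rxy -> exists z (Rxz & Rzy))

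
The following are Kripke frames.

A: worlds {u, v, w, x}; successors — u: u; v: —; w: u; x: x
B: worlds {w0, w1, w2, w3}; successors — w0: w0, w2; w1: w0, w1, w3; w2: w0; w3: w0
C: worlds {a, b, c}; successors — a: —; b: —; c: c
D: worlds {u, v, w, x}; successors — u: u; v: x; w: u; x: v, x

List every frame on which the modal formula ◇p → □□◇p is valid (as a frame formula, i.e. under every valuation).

Frame correspondent (Sahlqvist): ∀x ∀y ∀z ((xRy ∧ xR²z) → ∃w (y = w ∧ zRw)) — i.e. a generalized confluence (Geach) condition.
A: ✓.
B: fails — w0Rw2, w0R²w2 but no w with w2=w and w2Rw.
C: ✓.
D: fails — xRv, xR²v but no t with v=t and vRt.

A, C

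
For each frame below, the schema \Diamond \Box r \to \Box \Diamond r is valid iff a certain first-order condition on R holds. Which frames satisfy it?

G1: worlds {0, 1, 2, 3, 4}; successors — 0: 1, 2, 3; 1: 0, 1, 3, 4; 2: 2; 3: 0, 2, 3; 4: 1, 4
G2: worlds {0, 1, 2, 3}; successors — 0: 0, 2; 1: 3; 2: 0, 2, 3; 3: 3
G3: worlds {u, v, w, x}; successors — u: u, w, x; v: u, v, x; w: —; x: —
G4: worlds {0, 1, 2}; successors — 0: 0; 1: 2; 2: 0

Frame correspondent (Sahlqvist): \forall x \forall y \forall z (Rxy \wedge Rxz \to \exists w (Ryw \wedge Rzw)) — i.e. convergence.
G1: fails — R02 and R01 but 2 and 1 have no common successor.
G2: fails — R23 and R20 but 3 and 0 have no common successor.
G3: fails — Ruw and Ruw but w and w have no common successor.
G4: condition met.

G4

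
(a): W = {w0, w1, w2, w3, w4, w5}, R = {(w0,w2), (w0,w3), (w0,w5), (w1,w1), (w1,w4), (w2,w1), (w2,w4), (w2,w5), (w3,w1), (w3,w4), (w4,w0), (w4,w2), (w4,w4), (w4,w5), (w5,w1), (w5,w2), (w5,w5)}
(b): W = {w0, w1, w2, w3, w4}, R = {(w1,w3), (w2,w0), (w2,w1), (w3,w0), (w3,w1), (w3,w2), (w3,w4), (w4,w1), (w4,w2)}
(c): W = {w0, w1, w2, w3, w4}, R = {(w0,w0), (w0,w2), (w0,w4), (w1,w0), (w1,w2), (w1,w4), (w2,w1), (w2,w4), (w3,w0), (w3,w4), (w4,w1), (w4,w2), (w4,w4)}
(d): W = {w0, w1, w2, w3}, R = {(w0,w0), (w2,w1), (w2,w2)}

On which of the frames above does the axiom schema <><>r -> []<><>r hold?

(c)

The schema corresponds to a generalized confluence (Geach) condition: forall x forall y forall z ((x R^2 y & xRz) -> exists w (y = w & z R^2 w)).
(a): fails — w2R²w0, w2Rw5 but no w with w0=w and w5R²w.
(b): fails — w1R²w4, w1Rw3 but no w with w4=w and w3R²w.
(c): condition met.
(d): fails — w2R²w1, w2Rw1 but no w with w1=w and w1R²w.
Valid on: (c).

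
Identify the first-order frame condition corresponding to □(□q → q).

shift-reflexivity

This schema is the T□ axiom.
It corresponds to shift-reflexivity: ∀x ∀y (Rxy → Ryy).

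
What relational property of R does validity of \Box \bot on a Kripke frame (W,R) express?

□⊥ is valid iff no world has any successor (otherwise □⊥ fails at any world with one).

Emptiness of R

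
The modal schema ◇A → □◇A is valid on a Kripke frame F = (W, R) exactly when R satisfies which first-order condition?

the Euclidean property

Suppose ◇A→□◇A is valid. Take Rxy, Rxz and set V(A)={y}. Then ◇A at x, so □◇A at x, so ◇A at z, so some w with Rzw has A; w=y, i.e. Rzy. By symmetry of the argument, Ryz.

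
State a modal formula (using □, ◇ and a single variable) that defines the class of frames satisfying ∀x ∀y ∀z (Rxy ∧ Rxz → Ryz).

◇q → □◇q

The condition is the Euclidean property. The 5 schema ◇q → □◇q defines it.
Suppose ◇q→□◇q is valid. Take Rxy, Rxz and set V(q)={y}. Then ◇q at x, so □◇q at x, so ◇q at z, so some w with Rzw has q; w=y, i.e. Rzy. By symmetry of the argument, Ryz.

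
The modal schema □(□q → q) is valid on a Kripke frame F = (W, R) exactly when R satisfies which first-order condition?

Suppose □(□q→q) is valid. Take Rxy and set V(q)={w : Ryw}. Then at y, □q holds; since □(□q→q) at x, □q→q at y, so q at y, i.e. Ryy.
The converse is a direct semantic check.
Frame condition: ∀x ∀y (Rxy → Ryy).

Shift-reflexivity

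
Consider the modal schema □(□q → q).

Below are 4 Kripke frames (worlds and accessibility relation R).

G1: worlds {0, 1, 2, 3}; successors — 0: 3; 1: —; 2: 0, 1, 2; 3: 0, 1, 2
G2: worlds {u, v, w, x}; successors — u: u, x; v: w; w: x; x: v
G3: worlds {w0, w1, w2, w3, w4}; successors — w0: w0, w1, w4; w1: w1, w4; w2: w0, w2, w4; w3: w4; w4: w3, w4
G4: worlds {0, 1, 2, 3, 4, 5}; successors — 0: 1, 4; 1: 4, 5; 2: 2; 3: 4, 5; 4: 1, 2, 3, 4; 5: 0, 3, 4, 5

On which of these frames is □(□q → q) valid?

none

Frame correspondent (Sahlqvist): ∀x ∀y (Rxy → Ryy) — i.e. shift-reflexivity.
G1: fails — R31 but not R11.
G2: fails — Rwx but not Rxx.
G3: fails — Rw4w3 but not Rw3w3.
G4: fails — R53 but not R33.
Valid on no frame.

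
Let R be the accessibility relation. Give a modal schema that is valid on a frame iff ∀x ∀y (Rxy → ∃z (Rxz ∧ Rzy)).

This is density; the standard corresponding axiom is C4: □□ψ → □ψ.
Suppose □□ψ→□ψ is valid. Take Rxy and set V(ψ)={w : xR²w}. Then □□ψ at x, so □ψ at x, so ψ at y, i.e. ∃z(Rxz∧Rzy).

□□ψ → □ψ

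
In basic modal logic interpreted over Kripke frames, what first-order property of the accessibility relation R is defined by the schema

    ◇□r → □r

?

The Euclidean property

This is a form of the 5 axiom.
Its frame correspondent is the Euclidean property — ∀x ∀y ∀z (Rxy ∧ Rxz → Ryz).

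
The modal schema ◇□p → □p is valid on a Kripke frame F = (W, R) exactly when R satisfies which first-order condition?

the Euclidean property

Replacing p by ¬p and contraposing gives the equivalent schema ◇p → □◇p.
Suppose ◇p→□◇p is valid. Take Rxy, Rxz and set V(p)={y}. Then ◇p at x, so □◇p at x, so ◇p at z, so some w with Rzw has p; w=y, i.e. Rzy. By symmetry of the argument, Ryz.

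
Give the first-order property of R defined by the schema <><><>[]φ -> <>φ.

This is a Sahlqvist (Geach-type) schema ◇^3□^1φ → □^0◇^1φ.
Minimal-valuation argument: fix x; take any y with xR^3y and any z with xR^0z. Set V(φ) to the set of worlds R-reachable from y in exactly 1 step. Then □^1φ holds at y, so the antecedent holds at x; validity forces ◇^1φ at z, giving a w with zR^1w and yR^1w.
First-order correspondent: forall x forall y (x R^3 y -> exists w (yRw & xRw)).

forall x forall y (x R^3 y -> exists w (yRw & xRw))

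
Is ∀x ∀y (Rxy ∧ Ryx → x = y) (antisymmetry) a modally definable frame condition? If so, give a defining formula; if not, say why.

If a class were modally definable it would be closed under surjective bounded morphisms (Goldblatt–Thomason).
The 6-cycle (worlds w0,w1,w2,w3,w4,w5 with w0→w1→w2→w3→w4→w5→w0) is antisymmetric. Sending even-indexed worlds to a and odd-indexed worlds to b is a surjective bounded morphism onto the two-world frame with a↔b, which is not antisymmetric.
So no modal formula (or set of formulas) defines exactly the antisymmetric frames.

Not modally definable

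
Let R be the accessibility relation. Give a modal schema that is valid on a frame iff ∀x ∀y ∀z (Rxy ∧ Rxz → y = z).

◇r → □r

This is partial functionality; the standard corresponding axiom is CD: ◇r → □r.
Suppose ◇r→□r is valid. Take Rxy, Rxz and set V(r)={y}. Then ◇r at x, so □r at x, so r at z, i.e. z=y.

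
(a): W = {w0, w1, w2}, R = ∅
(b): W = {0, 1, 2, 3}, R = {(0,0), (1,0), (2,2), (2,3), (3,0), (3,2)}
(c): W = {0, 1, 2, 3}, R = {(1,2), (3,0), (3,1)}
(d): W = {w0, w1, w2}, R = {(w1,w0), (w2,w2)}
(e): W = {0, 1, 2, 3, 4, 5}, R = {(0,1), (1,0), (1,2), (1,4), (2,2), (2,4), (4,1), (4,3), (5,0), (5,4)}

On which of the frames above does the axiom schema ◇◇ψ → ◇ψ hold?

This is the axiom for a generalized confluence (Geach) condition; its first-order frame correspondent is ∀x ∀y (xR²y → ∃w (y = w ∧ xRw)).
(a): satisfies the condition.
(b): fails — 2R²0 but no w with 0=w and 2Rw.
(c): fails — 3R²2 but no w with 2=w and 3Rw.
(d): satisfies the condition.
(e): fails — 0R²0 but no w with 0=w and 0Rw.
Valid on: (a), (d).

(a), (d)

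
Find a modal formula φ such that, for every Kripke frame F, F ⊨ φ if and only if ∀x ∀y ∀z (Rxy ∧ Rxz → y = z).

The condition is partial functionality. The CD schema ◇q → □q defines it.
Suppose ◇q→□q is valid. Take Rxy, Rxz and set V(q)={y}. Then ◇q at x, so □q at x, so q at z, i.e. z=y.

◇q → □q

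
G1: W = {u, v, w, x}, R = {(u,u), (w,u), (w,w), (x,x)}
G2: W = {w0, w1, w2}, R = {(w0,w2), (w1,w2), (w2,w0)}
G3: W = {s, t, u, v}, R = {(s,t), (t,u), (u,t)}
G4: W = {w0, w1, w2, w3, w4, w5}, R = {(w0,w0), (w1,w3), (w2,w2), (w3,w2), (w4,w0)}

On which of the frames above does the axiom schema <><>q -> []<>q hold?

The schema corresponds to a generalized confluence (Geach) condition: forall x forall y forall z ((x R^2 y & xRz) -> exists w (y = w & zRw)).
G1: fails — wR²w, wRu but no t with w=t and uRt.
G2: condition met.
G3: condition met.
G4: condition met.
Valid on: G2, G3, G4.

G2, G3, G4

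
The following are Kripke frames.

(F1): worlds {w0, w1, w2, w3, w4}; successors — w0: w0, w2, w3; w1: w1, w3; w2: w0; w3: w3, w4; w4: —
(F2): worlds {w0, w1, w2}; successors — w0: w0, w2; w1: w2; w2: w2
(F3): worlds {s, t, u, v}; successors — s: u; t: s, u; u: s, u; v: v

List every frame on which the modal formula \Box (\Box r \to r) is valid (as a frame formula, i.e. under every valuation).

(F2)

The schema corresponds to shift-reflexivity: \forall x \forall y (Rxy \to Ryy).
(F1): fails — Rw0w2 but not Rw2w2.
(F2): holds.
(F3): fails — Rus but not Rss.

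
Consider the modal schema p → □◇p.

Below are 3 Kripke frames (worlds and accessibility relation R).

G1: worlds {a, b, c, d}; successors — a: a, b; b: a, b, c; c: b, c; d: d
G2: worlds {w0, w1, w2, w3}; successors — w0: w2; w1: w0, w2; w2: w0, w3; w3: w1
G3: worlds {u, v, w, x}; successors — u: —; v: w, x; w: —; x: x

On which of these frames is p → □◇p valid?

This is the axiom for symmetry; its first-order frame correspondent is ∀x ∀y (Rxy → Ryx).
G1: satisfies the condition.
G2: fails — Rw1w2 but not Rw2w1.
G3: fails — Rvx but not Rxv.

G1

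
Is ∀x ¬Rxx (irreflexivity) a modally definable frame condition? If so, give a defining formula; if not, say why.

If a class were modally definable it would be closed under surjective bounded morphisms (Goldblatt–Thomason).
The 5-cycle (worlds w0,w1,w2,w3,w4 with w0→w1→w2→w3→w4→w0) is irreflexive, and the map sending every world to a single reflexive point • is a surjective bounded morphism (forth: every edge maps to (•,•); back: every world has a successor). So any modal formula valid on the 5-cycle is also valid on the reflexive point, which is not irreflexive.
So no modal formula (or set of formulas) defines exactly the irreflexive frames.

No — not modally definable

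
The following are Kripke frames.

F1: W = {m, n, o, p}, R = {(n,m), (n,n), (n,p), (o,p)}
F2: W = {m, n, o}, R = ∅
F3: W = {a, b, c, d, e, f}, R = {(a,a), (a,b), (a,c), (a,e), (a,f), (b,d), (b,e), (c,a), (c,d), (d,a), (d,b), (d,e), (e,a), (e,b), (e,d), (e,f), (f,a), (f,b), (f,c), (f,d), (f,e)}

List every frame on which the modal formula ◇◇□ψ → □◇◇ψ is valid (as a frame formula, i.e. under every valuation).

Frame correspondent (Sahlqvist): ∀x ∀y ∀z ((xR²y ∧ xRz) → ∃w (yRw ∧ zR²w)) — i.e. a generalized confluence (Geach) condition.
F1: fails — nR²m, nRm but no w with mRw and mR²w.
F2: condition met.
F3: condition met.

F2, F3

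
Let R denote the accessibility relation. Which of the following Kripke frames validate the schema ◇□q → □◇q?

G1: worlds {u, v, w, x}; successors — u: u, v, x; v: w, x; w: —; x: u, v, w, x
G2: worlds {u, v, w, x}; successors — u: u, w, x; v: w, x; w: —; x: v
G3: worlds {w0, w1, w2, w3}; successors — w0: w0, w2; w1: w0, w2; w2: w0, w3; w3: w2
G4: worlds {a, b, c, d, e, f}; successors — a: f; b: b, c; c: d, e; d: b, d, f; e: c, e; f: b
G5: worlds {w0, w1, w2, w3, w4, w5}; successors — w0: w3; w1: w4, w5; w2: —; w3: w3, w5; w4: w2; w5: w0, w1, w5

This is the axiom for convergence; its first-order frame correspondent is ∀x ∀y ∀z (Rxy ∧ Rxz → ∃w (Ryw ∧ Rzw)).
G1: fails — Rvw and Rvw but w and w have no common successor.
G2: fails — Ruw and Ruw but w and w have no common successor.
G3: holds.
G4: fails — Rbc and Rbb but c and b have no common successor.
G5: fails — Rw1w5 and Rw1w4 but w5 and w4 have no common successor.

G3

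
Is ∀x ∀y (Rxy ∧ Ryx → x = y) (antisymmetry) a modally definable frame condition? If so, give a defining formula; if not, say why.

Any modally definable frame class is closed under surjective bounded morphisms.
The 8-cycle (worlds s,t,u,v,w,x,y,z with s→t→u→v→w→x→y→z→s) is antisymmetric. Sending even-indexed worlds to s and odd-indexed worlds to t is a surjective bounded morphism onto the two-world frame with s↔t, which is not antisymmetric.
So the class is not modally definable.

No — not modally definable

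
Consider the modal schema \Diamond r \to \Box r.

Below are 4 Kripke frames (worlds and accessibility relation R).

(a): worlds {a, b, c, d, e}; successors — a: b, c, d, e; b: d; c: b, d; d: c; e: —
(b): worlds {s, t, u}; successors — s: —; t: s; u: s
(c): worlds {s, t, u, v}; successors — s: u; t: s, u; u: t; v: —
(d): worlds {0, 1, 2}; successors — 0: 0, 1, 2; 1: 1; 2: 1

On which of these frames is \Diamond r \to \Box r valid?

(b)

Frame correspondent (Sahlqvist): \forall x \forall y \forall z (Rxy \wedge Rxz \to y = z) — i.e. partial functionality.
(a): fails — a sees both b and c.
(b): condition met.
(c): fails — t sees both s and u.
(d): fails — 0 sees both 0 and 1.
Valid on: (b).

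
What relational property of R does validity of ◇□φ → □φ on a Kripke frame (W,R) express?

This schema is equivalent to the 5 axiom ◇φ → □◇φ.
Its frame correspondent is the Euclidean property — ∀x ∀y ∀z (Rxy ∧ Rxz → Ryz).

the Euclidean property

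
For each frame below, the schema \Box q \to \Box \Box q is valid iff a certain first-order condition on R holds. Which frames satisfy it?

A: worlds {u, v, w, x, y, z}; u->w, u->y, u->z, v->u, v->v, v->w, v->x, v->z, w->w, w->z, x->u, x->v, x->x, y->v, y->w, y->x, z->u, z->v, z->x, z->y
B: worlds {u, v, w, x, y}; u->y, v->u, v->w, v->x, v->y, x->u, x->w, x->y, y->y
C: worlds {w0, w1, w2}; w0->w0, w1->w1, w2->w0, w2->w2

This is the axiom for transitivity; its first-order frame correspondent is \forall x \forall y \forall z (Rxy \wedge Ryz \to Rxz).
A: fails — Ryx and Rxu but not Ryu.
B: ✓.
C: ✓.

B, C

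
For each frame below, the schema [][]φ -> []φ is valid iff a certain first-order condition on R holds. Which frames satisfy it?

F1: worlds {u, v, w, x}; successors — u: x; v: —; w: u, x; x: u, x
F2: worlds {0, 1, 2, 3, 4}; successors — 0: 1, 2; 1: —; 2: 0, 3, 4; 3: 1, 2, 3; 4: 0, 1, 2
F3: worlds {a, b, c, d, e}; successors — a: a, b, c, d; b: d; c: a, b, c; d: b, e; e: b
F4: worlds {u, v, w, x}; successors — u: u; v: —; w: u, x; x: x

Frame correspondent (Sahlqvist): forall x forall y (Rxy -> exists z (Rxz & Rzy)) — i.e. density.
F1: satisfies the condition.
F2: fails — R02 but no z with R0z and Rz2.
F3: fails — Rde but no z with Rdz and Rze.
F4: satisfies the condition.

F1, F4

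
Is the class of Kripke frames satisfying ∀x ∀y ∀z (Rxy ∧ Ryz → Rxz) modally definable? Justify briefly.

Yes, by □r → □□r

The condition is transitivity. A defining modal formula is □r → □□r.
Suppose □r→□□r is valid. Take Rxy, Ryz and set V(r)={w : Rxw}. Then □r at x, so □□r at x, so □r at y, so r at z, i.e. Rxz.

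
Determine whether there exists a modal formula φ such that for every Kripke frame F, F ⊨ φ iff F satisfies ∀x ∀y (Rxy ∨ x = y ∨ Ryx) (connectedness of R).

No — not modally definable

Any modally definable frame class is closed under disjoint unions.
Take 3 disjoint single-world reflexive frames: each is trivially connected, but their disjoint union has 3 worlds with no edge between distinct components, so it is not connected.
Hence connectedness of R is not modally definable.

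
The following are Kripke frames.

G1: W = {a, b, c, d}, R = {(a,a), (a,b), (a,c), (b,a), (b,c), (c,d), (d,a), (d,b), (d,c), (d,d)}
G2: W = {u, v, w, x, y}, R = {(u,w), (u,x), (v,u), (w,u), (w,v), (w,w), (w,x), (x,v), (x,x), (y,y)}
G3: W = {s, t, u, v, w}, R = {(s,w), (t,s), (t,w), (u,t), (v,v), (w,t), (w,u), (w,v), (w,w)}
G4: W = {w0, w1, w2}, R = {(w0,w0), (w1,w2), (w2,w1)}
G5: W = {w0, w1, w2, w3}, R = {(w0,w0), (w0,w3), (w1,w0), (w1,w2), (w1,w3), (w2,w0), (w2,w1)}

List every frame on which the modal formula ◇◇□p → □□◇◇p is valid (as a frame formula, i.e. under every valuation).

This is the axiom for a generalized confluence (Geach) condition; its first-order frame correspondent is ∀x ∀y ∀z ((xR²y ∧ xR²z) → ∃w (yRw ∧ zR²w)).
G1: condition met.
G2: fails — uR²v, uR²v but no t with vRt and vR²t.
G3: fails — sR²t, sR²v but no w* with tRw* and vR²w*.
G4: fails — w1R²w1, w1R²w1 but no w with w1Rw and w1R²w.
G5: fails — w0R²w0, w0R²w3 but no w with w0Rw and w3R²w.
Valid on: G1.

G1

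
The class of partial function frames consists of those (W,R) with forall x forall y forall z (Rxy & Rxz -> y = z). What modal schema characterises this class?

◇r → □r

A defining formula is ◇r → □r (the CD axiom).
Suppose ◇r→□r is valid. Take Rxy, Rxz and set V(r)={y}. Then ◇r at x, so □r at x, so r at z, i.e. z=y.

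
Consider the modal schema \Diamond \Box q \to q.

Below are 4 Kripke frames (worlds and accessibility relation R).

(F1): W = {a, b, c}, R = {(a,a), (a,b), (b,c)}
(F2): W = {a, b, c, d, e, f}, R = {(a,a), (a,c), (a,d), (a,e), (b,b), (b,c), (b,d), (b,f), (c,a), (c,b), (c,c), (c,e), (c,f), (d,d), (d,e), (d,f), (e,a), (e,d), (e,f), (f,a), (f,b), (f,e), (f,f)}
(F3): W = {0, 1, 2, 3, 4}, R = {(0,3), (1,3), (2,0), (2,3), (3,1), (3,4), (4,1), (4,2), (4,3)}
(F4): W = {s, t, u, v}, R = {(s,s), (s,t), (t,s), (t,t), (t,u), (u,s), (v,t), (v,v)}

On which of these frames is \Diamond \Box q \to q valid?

Frame correspondent (Sahlqvist): \forall x \forall y (Rxy \to Ryx) — i.e. symmetry.
(F1): fails — Rab but not Rba.
(F2): fails — Rdf but not Rfd.
(F3): fails — R23 but not R32.
(F4): fails — Rus but not Rsu.
Valid on no frame.

none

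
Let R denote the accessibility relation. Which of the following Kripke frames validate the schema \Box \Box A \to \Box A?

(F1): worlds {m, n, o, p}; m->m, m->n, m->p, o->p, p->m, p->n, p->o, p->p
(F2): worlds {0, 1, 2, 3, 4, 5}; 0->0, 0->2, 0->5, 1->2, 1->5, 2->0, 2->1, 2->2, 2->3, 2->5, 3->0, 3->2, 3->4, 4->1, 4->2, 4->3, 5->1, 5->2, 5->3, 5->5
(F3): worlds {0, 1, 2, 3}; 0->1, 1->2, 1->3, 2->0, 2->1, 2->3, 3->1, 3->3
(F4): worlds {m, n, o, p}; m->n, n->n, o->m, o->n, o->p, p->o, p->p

(F1)

Frame correspondent (Sahlqvist): \forall x \forall y (Rxy \to \exists z (Rxz \wedge Rzy)) — i.e. density.
(F1): holds.
(F2): fails — R34 but no z with R3z and Rz4.
(F3): fails — R12 but no z with R1z and Rz2.
(F4): fails — Rom but no z with Roz and Rzm.
Valid on: (F1).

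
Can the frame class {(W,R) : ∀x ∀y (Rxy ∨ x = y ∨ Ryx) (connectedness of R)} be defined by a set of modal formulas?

If a class were modally definable it would be closed under disjoint unions (Goldblatt–Thomason).
Take 3 disjoint single-world reflexive frames: each is trivially connected, but their disjoint union has 3 worlds with no edge between distinct components, so it is not connected.
Hence connectedness of R is not modally definable.

Not modally definable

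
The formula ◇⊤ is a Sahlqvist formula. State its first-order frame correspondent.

seriality

◇⊤ holds at w iff w has a successor, so frame-validity of ◇⊤ is exactly seriality. Equivalently via □φ → ◇φ:
Suppose □φ→◇φ is valid. At any x set V(φ)=W. Then □φ at x, so ◇φ at x, so x has a successor.
The converse is a direct semantic check.
Frame condition: ∀x ∃y Rxy.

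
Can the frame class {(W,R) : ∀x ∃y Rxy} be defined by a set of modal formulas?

Definable; □p → ◇p defines it

Yes: it is seriality, defined by the D schema □p → ◇p.
Suppose □p→◇p is valid. At any x set V(p)=W. Then □p at x, so ◇p at x, so x has a successor.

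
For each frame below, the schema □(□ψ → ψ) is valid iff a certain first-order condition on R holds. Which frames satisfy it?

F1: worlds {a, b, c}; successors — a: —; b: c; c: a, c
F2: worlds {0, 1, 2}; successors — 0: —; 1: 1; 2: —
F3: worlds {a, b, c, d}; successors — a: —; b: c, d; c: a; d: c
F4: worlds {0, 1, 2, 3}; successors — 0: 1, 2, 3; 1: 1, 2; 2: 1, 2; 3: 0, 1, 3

The schema corresponds to shift-reflexivity: ∀x ∀y (Rxy → Ryy).
F1: fails — Rca but not Raa.
F2: holds.
F3: fails — Rca but not Raa.
F4: fails — R30 but not R00.

F2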